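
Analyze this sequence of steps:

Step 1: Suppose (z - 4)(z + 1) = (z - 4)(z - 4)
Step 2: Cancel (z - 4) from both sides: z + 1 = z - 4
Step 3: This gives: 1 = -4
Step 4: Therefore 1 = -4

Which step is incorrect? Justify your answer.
Step 2: Cancel (z - 4) from both sides: z + 1 = z - 4

Step 2 cancels (z - 4) from both sides. This is only valid if (z - 4) ≠ 0, i.e., z ≠ 4. When z = 4, both sides equal zero regardless of the other factors. The correct approach requires considering z = 4 as a separate case.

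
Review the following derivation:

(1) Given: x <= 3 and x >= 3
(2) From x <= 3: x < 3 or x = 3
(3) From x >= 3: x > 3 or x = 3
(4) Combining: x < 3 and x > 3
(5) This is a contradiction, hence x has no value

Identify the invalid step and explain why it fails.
Step 4: Combining: x < 3 and x > 3

Step 4 incorrectly combines the conditions. From x <= 3 and x >= 3, the intersection is x = 3. The error treats the 'or' cases as 'and' requirements. The correct conclusion is that x = 3 is the unique solution, not that no solution exists.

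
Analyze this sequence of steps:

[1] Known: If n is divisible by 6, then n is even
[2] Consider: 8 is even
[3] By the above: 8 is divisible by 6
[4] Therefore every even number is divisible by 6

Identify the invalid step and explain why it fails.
Step 3: By the above: 8 is divisible by 6

Step 3 commits the fallacy of affirming the consequent. The known fact 'divisible by 6 → even' does NOT imply 'even → divisible by 6'. That would be the converse, which is false. For example, 8 is even but 8 ÷ 6 = 1.33, which is not an integer.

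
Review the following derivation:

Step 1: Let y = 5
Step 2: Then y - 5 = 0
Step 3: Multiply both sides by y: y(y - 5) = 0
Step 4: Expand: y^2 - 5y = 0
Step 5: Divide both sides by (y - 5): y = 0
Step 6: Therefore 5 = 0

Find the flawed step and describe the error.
Step 5: Divide both sides by (y - 5): y = 0

Step 5 divides both sides by (y - 5). However, since y = 5, we have (y - 5) = 0. Division by zero is undefined, making this step invalid.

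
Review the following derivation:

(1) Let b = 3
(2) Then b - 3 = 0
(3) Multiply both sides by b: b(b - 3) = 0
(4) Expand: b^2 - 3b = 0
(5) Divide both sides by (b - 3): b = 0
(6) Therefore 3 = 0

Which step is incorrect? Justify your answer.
Step 5: Divide both sides by (b - 3): b = 0

Step 5 divides both sides by (b - 3). However, since b = 3, we have (b - 3) = 0. Division by zero is undefined, making this step invalid.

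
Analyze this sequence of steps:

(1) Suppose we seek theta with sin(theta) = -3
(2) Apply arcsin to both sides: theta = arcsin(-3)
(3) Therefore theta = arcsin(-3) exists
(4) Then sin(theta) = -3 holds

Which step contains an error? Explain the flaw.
Step 2: Apply arcsin to both sides: theta = arcsin(-3)

Step 2 applies arcsin to -3. However, arcsin(x) is only defined for x in [-1, 1] because sin(theta) can only produce values in that range. Since |-3| > 1, arcsin(-3) is undefined. There is no angle whose sine equals -3.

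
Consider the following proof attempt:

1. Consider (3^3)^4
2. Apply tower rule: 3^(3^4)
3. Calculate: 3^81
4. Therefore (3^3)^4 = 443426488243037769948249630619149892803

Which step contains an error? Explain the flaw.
Step 2: Apply tower rule: 3^(3^4)

Step 2 incorrectly states that (a^b)^c = a^(b^c). The correct rule is (a^b)^c = a^(b×c). The actual value is (3^3)^4 = 3^12 = 531441, not 3^81 = 443426488243037769948249630619149892803.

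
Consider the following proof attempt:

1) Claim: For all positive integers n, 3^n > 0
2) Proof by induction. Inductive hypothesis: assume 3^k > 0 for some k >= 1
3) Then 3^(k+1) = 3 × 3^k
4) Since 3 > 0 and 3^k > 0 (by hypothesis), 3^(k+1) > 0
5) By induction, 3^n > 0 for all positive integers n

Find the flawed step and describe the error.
Step 5: By induction, 3^n > 0 for all positive integers n

Step 5 concludes the proof by induction, but no base case was ever established. A valid induction proof requires: (1) a base case proving 3^1 > 0, and (2) an inductive step showing IF 3^k > 0 THEN 3^(k+1) > 0. Steps 2-4 correctly establish the inductive step, but without the base case the conclusion in step 5 does not follow.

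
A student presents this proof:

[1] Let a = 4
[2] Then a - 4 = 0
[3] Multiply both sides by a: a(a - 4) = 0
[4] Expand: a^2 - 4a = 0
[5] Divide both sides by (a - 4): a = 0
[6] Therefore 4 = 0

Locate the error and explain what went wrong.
Step 5: Divide both sides by (a - 4): a = 0

Step 5 divides both sides by (a - 4). However, since a = 4, we have (a - 4) = 0. Division by zero is undefined, making this step invalid.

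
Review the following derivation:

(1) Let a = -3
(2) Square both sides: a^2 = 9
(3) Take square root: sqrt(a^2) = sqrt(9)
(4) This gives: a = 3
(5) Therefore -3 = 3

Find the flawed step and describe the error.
Step 4: This gives: a = 3

Step 4 incorrectly states that sqrt(a^2) = a. The correct identity is sqrt(a^2) = |a|. Since a = -3 < 0, we have sqrt(a^2) = |-3| = 3, not a = -3.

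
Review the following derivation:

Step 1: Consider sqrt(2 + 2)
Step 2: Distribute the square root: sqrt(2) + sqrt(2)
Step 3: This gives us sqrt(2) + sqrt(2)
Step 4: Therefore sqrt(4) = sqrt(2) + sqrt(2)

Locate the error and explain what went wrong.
Step 2: Distribute the square root: sqrt(2) + sqrt(2)

Step 2 incorrectly 'distributes' the square root over addition. The square root function does not distribute: sqrt(a + b) ≠ sqrt(a) + sqrt(b). In fact, sqrt(2 + 2) = sqrt(4) ≈ 2.0000, while sqrt(2) + sqrt(2) ≈ 2.8284.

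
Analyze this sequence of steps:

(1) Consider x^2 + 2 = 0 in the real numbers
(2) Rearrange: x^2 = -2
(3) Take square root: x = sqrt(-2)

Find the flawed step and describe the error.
Step 3: Take square root: x = sqrt(-2)

Step 3 takes the square root of -2, which is negative. In the real number system, the square root of a negative number is undefined. The equation x^2 + 2 = 0 has no real solutions. Square roots of negative numbers only exist in the complex numbers.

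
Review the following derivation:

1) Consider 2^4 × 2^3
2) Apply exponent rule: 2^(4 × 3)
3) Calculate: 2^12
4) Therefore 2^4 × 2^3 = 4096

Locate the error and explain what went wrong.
Step 2: Apply exponent rule: 2^(4 × 3)

Step 2 incorrectly states that a^b × a^c = a^(b×c). The correct rule is a^b × a^c = a^(b+c). The actual value is 2^4 × 2^3 = 2^7 = 128, not 2^12 = 4096.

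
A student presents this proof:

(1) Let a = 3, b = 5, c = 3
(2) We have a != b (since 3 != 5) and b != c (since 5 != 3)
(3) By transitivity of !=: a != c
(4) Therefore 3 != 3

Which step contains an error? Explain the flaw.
Step 3: By transitivity of !=: a != c

Step 3 incorrectly applies transitivity to the '!=' relation. Transitivity states: if a R b and b R c, then a R c. However, '!=' is not transitive. Counterexample: 3 != 5 and 5 != 3, but 3 = 3 (both equal 3). Transitivity holds for relations like <, <=, =, but not for !=.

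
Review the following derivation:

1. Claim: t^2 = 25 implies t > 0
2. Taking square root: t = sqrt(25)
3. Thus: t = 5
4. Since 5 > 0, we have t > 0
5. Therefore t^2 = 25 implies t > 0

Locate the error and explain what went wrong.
Step 2: Taking square root: t = sqrt(25)

Step 2 takes the square root and assumes the positive root only. The equation t^2 = 25 actually has two solutions: t = 5 and t = -5. The proof silently assumes t > 0 without justification, then uses this assumption to conclude t > 0, which is circular. The counterexample t = -5 shows the claim is false.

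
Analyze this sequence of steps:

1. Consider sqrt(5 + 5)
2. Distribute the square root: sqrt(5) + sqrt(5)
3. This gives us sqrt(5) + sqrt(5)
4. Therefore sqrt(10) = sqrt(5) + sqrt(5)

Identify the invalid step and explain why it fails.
Step 2: Distribute the square root: sqrt(5) + sqrt(5)

Step 2 incorrectly 'distributes' the square root over addition. The square root function does not distribute: sqrt(a + b) ≠ sqrt(a) + sqrt(b). In fact, sqrt(5 + 5) = sqrt(10) ≈ 3.1623, while sqrt(5) + sqrt(5) ≈ 4.4721.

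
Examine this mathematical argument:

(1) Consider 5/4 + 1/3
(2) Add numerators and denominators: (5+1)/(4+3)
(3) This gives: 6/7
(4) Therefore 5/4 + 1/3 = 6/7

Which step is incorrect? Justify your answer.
Step 2: Add numerators and denominators: (5+1)/(4+3)

Step 2 incorrectly adds fractions by separately adding numerators and denominators. This is wrong. The correct method requires a common denominator: 5/4 + 1/3 = (5×3 + 1×4)/(4×3) = 19/12 = 19/12. The method used gives 6/7, which is different.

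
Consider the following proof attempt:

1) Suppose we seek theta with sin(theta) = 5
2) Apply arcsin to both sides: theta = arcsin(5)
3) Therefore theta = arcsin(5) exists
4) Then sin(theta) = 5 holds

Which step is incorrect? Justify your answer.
Step 2: Apply arcsin to both sides: theta = arcsin(5)

Step 2 applies arcsin to 5. However, arcsin(x) is only defined for x in [-1, 1] because sin(theta) can only produce values in that range. Since |5| > 1, arcsin(5) is undefined. There is no angle whose sine equals 5.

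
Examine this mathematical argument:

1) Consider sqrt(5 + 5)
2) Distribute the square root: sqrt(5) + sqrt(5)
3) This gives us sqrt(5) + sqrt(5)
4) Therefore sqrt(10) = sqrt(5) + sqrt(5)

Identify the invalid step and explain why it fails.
Step 2: Distribute the square root: sqrt(5) + sqrt(5)

Step 2 incorrectly 'distributes' the square root over addition. The square root function does not distribute: sqrt(a + b) ≠ sqrt(a) + sqrt(b). In fact, sqrt(5 + 5) = sqrt(10) ≈ 3.1623, while sqrt(5) + sqrt(5) ≈ 4.4721.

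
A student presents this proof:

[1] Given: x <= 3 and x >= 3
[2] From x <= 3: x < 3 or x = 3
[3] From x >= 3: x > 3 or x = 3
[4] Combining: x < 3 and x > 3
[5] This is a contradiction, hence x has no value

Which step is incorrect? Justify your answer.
Step 4: Combining: x < 3 and x > 3

Step 4 incorrectly combines the conditions. From x <= 3 and x >= 3, the intersection is x = 3. The error treats the 'or' cases as 'and' requirements. The correct conclusion is that x = 3 is the unique solution, not that no solution exists.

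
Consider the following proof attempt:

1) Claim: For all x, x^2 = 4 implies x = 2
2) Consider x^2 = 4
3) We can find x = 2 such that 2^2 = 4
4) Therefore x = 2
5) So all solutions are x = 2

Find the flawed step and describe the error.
Step 4: Therefore x = 2

Step 4 incorrectly concludes that x = 2 is the only solution. The proof shows that x = 2 is A solution (existence), but does not show it is the ONLY solution (uniqueness). In fact, x = -2 is also a solution since (-2)^2 = 4. Finding one solution doesn't prove there are no others.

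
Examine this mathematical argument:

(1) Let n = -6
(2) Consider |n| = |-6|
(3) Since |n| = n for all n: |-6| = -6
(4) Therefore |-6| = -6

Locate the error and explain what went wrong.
Step 3: Since |n| = n for all n: |-6| = -6

Step 3 incorrectly states that |n| = n for all n. The correct definition is |n| = n when n >= 0, and |n| = -n when n < 0. Since -6 < 0, we have |-6| = -(-6) = 6, not -6.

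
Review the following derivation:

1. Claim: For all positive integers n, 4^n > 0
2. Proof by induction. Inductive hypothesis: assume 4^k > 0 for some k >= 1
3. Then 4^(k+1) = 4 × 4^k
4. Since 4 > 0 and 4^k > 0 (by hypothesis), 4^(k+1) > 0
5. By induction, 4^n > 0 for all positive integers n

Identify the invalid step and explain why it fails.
Step 5: By induction, 4^n > 0 for all positive integers n

Step 5 concludes the proof by induction, but no base case was ever established. A valid induction proof requires: (1) a base case proving 4^1 > 0, and (2) an inductive step showing IF 4^k > 0 THEN 4^(k+1) > 0. Steps 2-4 correctly establish the inductive step, but without the base case the conclusion in step 5 does not follow.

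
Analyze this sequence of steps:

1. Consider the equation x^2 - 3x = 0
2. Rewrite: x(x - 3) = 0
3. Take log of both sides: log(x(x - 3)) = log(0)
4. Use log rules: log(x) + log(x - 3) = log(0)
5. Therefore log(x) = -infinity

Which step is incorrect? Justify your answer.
Step 3: Take log of both sides: log(x(x - 3)) = log(0)

Step 3 takes the logarithm of both sides, resulting in log(0) on the right side. The logarithm is only defined for positive numbers; log(0) is undefined (approaches negative infinity). This operation is invalid.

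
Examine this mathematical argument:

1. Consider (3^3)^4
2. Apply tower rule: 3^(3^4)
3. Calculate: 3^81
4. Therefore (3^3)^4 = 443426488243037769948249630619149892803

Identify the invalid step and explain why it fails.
Step 2: Apply tower rule: 3^(3^4)

Step 2 incorrectly states that (a^b)^c = a^(b^c). The correct rule is (a^b)^c = a^(b×c). The actual value is (3^3)^4 = 3^12 = 531441, not 3^81 = 443426488243037769948249630619149892803.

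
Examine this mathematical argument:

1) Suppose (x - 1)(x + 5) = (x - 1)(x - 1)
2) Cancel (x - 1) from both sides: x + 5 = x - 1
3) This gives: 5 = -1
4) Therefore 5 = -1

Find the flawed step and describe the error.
Step 2: Cancel (x - 1) from both sides: x + 5 = x - 1

Step 2 cancels (x - 1) from both sides. This is only valid if (x - 1) ≠ 0, i.e., x ≠ 1. When x = 1, both sides equal zero regardless of the other factors. The correct approach requires considering x = 1 as a separate case.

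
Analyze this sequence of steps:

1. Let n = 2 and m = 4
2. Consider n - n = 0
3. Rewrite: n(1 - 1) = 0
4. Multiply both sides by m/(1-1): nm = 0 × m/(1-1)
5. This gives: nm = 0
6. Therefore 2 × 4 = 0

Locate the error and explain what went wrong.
Step 4: Multiply both sides by m/(1-1): nm = 0 × m/(1-1)

Step 4 multiplies both sides by m/(1-1). However, 1-1 = 0, so this is multiplication by m/0, which is undefined. We cannot multiply by an undefined expression.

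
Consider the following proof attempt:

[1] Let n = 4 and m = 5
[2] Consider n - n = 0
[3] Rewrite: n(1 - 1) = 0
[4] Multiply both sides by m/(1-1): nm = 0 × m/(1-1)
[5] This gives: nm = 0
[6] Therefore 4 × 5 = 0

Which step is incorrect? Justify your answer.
Step 4: Multiply both sides by m/(1-1): nm = 0 × m/(1-1)

Step 4 multiplies both sides by m/(1-1). However, 1-1 = 0, so this is multiplication by m/0, which is undefined. We cannot multiply by an undefined expression.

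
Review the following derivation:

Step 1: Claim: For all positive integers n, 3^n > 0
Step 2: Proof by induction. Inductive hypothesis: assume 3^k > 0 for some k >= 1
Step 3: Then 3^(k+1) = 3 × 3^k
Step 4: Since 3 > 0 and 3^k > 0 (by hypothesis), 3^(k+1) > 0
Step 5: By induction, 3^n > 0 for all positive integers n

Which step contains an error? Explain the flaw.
Step 5: By induction, 3^n > 0 for all positive integers n

Step 5 concludes the proof by induction, but no base case was ever established. A valid induction proof requires: (1) a base case proving 3^1 > 0, and (2) an inductive step showing IF 3^k > 0 THEN 3^(k+1) > 0. Steps 2-4 correctly establish the inductive step, but without the base case the conclusion in step 5 does not follow.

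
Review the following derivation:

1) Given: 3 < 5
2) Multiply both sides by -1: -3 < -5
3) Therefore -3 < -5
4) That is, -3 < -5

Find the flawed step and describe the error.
Step 2: Multiply both sides by -1: -3 < -5

Step 2 multiplies both sides by -1 but fails to reverse the inequality sign. When multiplying (or dividing) an inequality by a negative number, the direction must be reversed. Since 3 < 5, we should get -3 > -5, i.e., -3 > -5.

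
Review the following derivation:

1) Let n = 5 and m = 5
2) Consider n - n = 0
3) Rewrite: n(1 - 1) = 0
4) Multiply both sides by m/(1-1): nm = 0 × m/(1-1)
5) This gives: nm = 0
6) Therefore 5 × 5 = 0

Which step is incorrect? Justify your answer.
Step 4: Multiply both sides by m/(1-1): nm = 0 × m/(1-1)

Step 4 multiplies both sides by m/(1-1). However, 1-1 = 0, so this is multiplication by m/0, which is undefined. We cannot multiply by an undefined expression.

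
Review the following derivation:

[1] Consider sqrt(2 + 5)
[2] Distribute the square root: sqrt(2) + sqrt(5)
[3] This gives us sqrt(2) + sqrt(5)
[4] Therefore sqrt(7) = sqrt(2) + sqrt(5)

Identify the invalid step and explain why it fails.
Step 2: Distribute the square root: sqrt(2) + sqrt(5)

Step 2 incorrectly 'distributes' the square root over addition. The square root function does not distribute: sqrt(a + b) ≠ sqrt(a) + sqrt(b). In fact, sqrt(2 + 5) = sqrt(7) ≈ 2.6458, while sqrt(2) + sqrt(5) ≈ 3.6503.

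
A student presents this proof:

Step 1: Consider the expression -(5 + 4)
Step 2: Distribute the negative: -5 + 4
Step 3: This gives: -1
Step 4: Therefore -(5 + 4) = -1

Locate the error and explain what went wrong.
Step 2: Distribute the negative: -5 + 4

Step 2 incorrectly distributes the negative sign. The correct distribution is -(5 + 4) = -5 - 4 = -9. The negative must be applied to both terms, not just the first. The error treats -(5 + 4) as -5 + 4, which equals -1 instead of -9.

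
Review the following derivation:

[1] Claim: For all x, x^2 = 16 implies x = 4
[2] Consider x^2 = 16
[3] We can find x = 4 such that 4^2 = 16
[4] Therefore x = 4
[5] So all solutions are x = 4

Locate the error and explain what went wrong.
Step 4: Therefore x = 4

Step 4 incorrectly concludes that x = 4 is the only solution. The proof shows that x = 4 is A solution (existence), but does not show it is the ONLY solution (uniqueness). In fact, x = -4 is also a solution since (-4)^2 = 16. Finding one solution doesn't prove there are no others.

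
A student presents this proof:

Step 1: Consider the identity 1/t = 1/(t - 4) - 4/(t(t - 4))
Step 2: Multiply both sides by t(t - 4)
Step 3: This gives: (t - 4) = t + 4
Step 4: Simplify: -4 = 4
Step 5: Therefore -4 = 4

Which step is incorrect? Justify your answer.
Step 3: This gives: (t - 4) = t + 4

Step 3 makes a sign error when clearing denominators. Multiplying -4/(t(t - 4)) by t(t - 4) gives -4, not +4. The correct result is (t - 4) = t - 4, which is trivially true, not (t - 4) = t + 4. (Step 1 is a valid identity: 1/(t - 4) - 4/(t(t - 4)) = (t - 4)/(t(t - 4)) = 1/t.)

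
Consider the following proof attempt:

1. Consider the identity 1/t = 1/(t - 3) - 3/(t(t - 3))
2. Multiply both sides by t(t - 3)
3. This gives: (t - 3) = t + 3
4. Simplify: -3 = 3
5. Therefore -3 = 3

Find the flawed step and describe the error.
Step 3: This gives: (t - 3) = t + 3

Step 3 makes a sign error when clearing denominators. Multiplying -3/(t(t - 3)) by t(t - 3) gives -3, not +3. The correct result is (t - 3) = t - 3, which is trivially true, not (t - 3) = t + 3. (Step 1 is a valid identity: 1/(t - 3) - 3/(t(t - 3)) = (t - 3)/(t(t - 3)) = 1/t.)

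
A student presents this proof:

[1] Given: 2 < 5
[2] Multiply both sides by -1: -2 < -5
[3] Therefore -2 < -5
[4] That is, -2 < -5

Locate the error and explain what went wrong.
Step 2: Multiply both sides by -1: -2 < -5

Step 2 multiplies both sides by -1 but fails to reverse the inequality sign. When multiplying (or dividing) an inequality by a negative number, the direction must be reversed. Since 2 < 5, we should get -2 > -5, i.e., -2 > -5.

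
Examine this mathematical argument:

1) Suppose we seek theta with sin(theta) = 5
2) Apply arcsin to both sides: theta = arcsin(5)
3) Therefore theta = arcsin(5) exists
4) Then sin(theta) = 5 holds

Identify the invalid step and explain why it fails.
Step 2: Apply arcsin to both sides: theta = arcsin(5)

Step 2 applies arcsin to 5. However, arcsin(x) is only defined for x in [-1, 1] because sin(theta) can only produce values in that range. Since |5| > 1, arcsin(5) is undefined. There is no angle whose sine equals 5.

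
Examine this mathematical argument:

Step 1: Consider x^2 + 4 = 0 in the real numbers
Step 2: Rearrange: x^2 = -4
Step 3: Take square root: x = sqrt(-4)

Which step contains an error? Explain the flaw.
Step 3: Take square root: x = sqrt(-4)

Step 3 takes the square root of -4, which is negative. In the real number system, the square root of a negative number is undefined. The equation x^2 + 4 = 0 has no real solutions. Square roots of negative numbers only exist in the complex numbers.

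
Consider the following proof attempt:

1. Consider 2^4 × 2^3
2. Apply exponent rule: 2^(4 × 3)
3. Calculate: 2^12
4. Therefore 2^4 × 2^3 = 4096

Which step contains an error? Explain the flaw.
Step 2: Apply exponent rule: 2^(4 × 3)

Step 2 incorrectly states that a^b × a^c = a^(b×c). The correct rule is a^b × a^c = a^(b+c). The actual value is 2^4 × 2^3 = 2^7 = 128, not 2^12 = 4096.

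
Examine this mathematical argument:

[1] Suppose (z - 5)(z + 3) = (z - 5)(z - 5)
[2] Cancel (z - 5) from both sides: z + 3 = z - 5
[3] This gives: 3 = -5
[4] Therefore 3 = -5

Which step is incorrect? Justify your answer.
Step 2: Cancel (z - 5) from both sides: z + 3 = z - 5

Step 2 cancels (z - 5) from both sides. This is only valid if (z - 5) ≠ 0, i.e., z ≠ 5. When z = 5, both sides equal zero regardless of the other factors. The correct approach requires considering z = 5 as a separate case.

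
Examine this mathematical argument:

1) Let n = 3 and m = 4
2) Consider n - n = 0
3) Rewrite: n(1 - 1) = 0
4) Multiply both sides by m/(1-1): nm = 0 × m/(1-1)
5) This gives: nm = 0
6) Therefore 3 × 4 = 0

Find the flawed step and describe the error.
Step 4: Multiply both sides by m/(1-1): nm = 0 × m/(1-1)

Step 4 multiplies both sides by m/(1-1). However, 1-1 = 0, so this is multiplication by m/0, which is undefined. We cannot multiply by an undefined expression.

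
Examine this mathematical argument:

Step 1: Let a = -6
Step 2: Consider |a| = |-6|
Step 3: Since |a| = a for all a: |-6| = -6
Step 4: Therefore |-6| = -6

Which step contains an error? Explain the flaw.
Step 3: Since |a| = a for all a: |-6| = -6

Step 3 incorrectly states that |a| = a for all a. The correct definition is |a| = a when a >= 0, and |a| = -a when a < 0. Since -6 < 0, we have |-6| = -(-6) = 6, not -6.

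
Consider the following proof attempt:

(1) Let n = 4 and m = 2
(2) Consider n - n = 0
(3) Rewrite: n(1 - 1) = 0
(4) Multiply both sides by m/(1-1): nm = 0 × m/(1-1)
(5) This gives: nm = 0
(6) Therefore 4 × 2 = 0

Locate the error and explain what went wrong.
Step 4: Multiply both sides by m/(1-1): nm = 0 × m/(1-1)

Step 4 multiplies both sides by m/(1-1). However, 1-1 = 0, so this is multiplication by m/0, which is undefined. We cannot multiply by an undefined expression.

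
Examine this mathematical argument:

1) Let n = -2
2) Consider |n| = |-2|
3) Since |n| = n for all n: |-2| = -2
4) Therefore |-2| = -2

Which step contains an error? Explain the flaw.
Step 3: Since |n| = n for all n: |-2| = -2

Step 3 incorrectly states that |n| = n for all n. The correct definition is |n| = n when n >= 0, and |n| = -n when n < 0. Since -2 < 0, we have |-2| = -(-2) = 2, not -2.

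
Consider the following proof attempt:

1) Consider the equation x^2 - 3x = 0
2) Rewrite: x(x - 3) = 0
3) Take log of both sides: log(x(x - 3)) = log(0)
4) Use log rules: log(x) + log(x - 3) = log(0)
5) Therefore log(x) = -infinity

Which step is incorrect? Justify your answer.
Step 3: Take log of both sides: log(x(x - 3)) = log(0)

Step 3 takes the logarithm of both sides, resulting in log(0) on the right side. The logarithm is only defined for positive numbers; log(0) is undefined (approaches negative infinity). This operation is invalid.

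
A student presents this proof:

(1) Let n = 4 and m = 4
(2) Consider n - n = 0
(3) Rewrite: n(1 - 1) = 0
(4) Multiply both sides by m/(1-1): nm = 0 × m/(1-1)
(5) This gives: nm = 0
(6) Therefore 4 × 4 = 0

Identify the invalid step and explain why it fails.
Step 4: Multiply both sides by m/(1-1): nm = 0 × m/(1-1)

Step 4 multiplies both sides by m/(1-1). However, 1-1 = 0, so this is multiplication by m/0, which is undefined. We cannot multiply by an undefined expression.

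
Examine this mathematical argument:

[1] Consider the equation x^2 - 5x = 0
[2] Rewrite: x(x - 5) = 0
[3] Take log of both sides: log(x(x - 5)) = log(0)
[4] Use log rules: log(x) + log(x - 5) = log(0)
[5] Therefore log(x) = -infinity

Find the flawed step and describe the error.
Step 3: Take log of both sides: log(x(x - 5)) = log(0)

Step 3 takes the logarithm of both sides, resulting in log(0) on the right side. The logarithm is only defined for positive numbers; log(0) is undefined (approaches negative infinity). This operation is invalid.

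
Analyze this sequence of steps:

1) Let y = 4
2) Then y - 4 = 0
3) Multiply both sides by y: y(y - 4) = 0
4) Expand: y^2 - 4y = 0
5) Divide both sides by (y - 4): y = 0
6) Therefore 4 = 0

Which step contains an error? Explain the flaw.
Step 5: Divide both sides by (y - 4): y = 0

Step 5 divides both sides by (y - 4). However, since y = 4, we have (y - 4) = 0. Division by zero is undefined, making this step invalid.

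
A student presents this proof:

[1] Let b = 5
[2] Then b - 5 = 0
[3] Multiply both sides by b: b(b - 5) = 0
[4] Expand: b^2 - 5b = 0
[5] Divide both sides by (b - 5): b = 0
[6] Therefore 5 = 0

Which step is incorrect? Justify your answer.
Step 5: Divide both sides by (b - 5): b = 0

Step 5 divides both sides by (b - 5). However, since b = 5, we have (b - 5) = 0. Division by zero is undefined, making this step invalid.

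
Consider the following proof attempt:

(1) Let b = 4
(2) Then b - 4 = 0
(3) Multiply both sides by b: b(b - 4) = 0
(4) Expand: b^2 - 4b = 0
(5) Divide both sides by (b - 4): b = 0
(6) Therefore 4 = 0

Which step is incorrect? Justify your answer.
Step 5: Divide both sides by (b - 4): b = 0

Step 5 divides both sides by (b - 4). However, since b = 4, we have (b - 4) = 0. Division by zero is undefined, making this step invalid.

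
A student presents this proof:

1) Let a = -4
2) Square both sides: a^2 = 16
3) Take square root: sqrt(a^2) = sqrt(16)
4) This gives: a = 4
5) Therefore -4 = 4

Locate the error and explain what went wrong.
Step 4: This gives: a = 4

Step 4 incorrectly states that sqrt(a^2) = a. The correct identity is sqrt(a^2) = |a|. Since a = -4 < 0, we have sqrt(a^2) = |-4| = 4, not a = -4.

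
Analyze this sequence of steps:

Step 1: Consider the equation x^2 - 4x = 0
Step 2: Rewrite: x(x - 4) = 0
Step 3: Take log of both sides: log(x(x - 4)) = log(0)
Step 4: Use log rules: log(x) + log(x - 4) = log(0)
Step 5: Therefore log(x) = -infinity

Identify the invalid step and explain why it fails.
Step 3: Take log of both sides: log(x(x - 4)) = log(0)

Step 3 takes the logarithm of both sides, resulting in log(0) on the right side. The logarithm is only defined for positive numbers; log(0) is undefined (approaches negative infinity). This operation is invalid.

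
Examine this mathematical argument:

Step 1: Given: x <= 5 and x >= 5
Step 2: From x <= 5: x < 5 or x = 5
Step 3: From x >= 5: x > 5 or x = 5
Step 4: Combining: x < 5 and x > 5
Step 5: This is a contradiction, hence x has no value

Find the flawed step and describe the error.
Step 4: Combining: x < 5 and x > 5

Step 4 incorrectly combines the conditions. From x <= 5 and x >= 5, the intersection is x = 5. The error treats the 'or' cases as 'and' requirements. The correct conclusion is that x = 5 is the unique solution, not that no solution exists.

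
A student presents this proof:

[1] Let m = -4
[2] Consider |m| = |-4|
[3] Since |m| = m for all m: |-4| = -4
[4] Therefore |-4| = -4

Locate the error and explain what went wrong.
Step 3: Since |m| = m for all m: |-4| = -4

Step 3 incorrectly states that |m| = m for all m. The correct definition is |m| = m when m >= 0, and |m| = -m when m < 0. Since -4 < 0, we have |-4| = -(-4) = 4, not -4.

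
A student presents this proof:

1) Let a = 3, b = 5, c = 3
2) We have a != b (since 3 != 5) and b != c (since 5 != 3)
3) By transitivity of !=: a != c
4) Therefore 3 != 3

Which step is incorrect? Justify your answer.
Step 3: By transitivity of !=: a != c

Step 3 incorrectly applies transitivity to the '!=' relation. Transitivity states: if a R b and b R c, then a R c. However, '!=' is not transitive. Counterexample: 3 != 5 and 5 != 3, but 3 = 3 (both equal 3). Transitivity holds for relations like <, <=, =, but not for !=.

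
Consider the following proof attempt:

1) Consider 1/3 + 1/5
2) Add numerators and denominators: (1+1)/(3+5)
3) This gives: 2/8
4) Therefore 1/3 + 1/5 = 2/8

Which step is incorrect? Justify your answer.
Step 2: Add numerators and denominators: (1+1)/(3+5)

Step 2 incorrectly adds fractions by separately adding numerators and denominators. This is wrong. The correct method requires a common denominator: 1/3 + 1/5 = (1×5 + 1×3)/(3×5) = 8/15 = 8/15. The method used gives 2/8, which is different.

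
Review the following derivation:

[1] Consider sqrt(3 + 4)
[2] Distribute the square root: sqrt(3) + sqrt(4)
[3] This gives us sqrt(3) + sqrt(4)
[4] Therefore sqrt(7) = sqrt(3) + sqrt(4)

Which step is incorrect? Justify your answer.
Step 2: Distribute the square root: sqrt(3) + sqrt(4)

Step 2 incorrectly 'distributes' the square root over addition. The square root function does not distribute: sqrt(a + b) ≠ sqrt(a) + sqrt(b). In fact, sqrt(3 + 4) = sqrt(7) ≈ 2.6458, while sqrt(3) + sqrt(4) ≈ 3.7321.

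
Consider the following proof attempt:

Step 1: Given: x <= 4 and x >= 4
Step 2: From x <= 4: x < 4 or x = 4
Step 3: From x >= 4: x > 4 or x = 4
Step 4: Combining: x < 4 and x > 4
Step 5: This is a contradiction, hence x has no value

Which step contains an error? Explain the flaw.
Step 4: Combining: x < 4 and x > 4

Step 4 incorrectly combines the conditions. From x <= 4 and x >= 4, the intersection is x = 4. The error treats the 'or' cases as 'and' requirements. The correct conclusion is that x = 4 is the unique solution, not that no solution exists.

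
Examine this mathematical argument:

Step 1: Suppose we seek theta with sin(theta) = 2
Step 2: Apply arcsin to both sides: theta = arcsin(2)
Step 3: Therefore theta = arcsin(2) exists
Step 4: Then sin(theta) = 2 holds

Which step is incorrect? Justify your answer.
Step 2: Apply arcsin to both sides: theta = arcsin(2)

Step 2 applies arcsin to 2. However, arcsin(x) is only defined for x in [-1, 1] because sin(theta) can only produce values in that range. Since |2| > 1, arcsin(2) is undefined. There is no angle whose sine equals 2.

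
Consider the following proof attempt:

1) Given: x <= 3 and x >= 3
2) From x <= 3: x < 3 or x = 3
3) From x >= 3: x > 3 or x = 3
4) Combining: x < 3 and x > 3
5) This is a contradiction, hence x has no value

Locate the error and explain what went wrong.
Step 4: Combining: x < 3 and x > 3

Step 4 incorrectly combines the conditions. From x <= 3 and x >= 3, the intersection is x = 3. The error treats the 'or' cases as 'and' requirements. The correct conclusion is that x = 3 is the unique solution, not that no solution exists.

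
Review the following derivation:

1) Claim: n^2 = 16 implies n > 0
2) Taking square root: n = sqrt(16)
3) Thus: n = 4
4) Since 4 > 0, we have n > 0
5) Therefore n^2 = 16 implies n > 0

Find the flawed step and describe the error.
Step 2: Taking square root: n = sqrt(16)

Step 2 takes the square root and assumes the positive root only. The equation n^2 = 16 actually has two solutions: n = 4 and n = -4. The proof silently assumes n > 0 without justification, then uses this assumption to conclude n > 0, which is circular. The counterexample n = -4 shows the claim is false.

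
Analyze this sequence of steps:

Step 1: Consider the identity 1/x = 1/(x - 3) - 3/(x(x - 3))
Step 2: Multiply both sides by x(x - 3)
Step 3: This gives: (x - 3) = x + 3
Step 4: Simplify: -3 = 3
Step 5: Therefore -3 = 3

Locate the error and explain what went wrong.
Step 3: This gives: (x - 3) = x + 3

Step 3 makes a sign error when clearing denominators. Multiplying -3/(x(x - 3)) by x(x - 3) gives -3, not +3. The correct result is (x - 3) = x - 3, which is trivially true, not (x - 3) = x + 3. (Step 1 is a valid identity: 1/(x - 3) - 3/(x(x - 3)) = (x - 3)/(x(x - 3)) = 1/x.)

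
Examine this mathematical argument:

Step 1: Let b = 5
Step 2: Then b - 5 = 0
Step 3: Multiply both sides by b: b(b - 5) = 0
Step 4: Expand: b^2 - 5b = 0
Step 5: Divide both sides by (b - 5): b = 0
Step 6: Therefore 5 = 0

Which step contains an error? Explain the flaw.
Step 5: Divide both sides by (b - 5): b = 0

Step 5 divides both sides by (b - 5). However, since b = 5, we have (b - 5) = 0. Division by zero is undefined, making this step invalid.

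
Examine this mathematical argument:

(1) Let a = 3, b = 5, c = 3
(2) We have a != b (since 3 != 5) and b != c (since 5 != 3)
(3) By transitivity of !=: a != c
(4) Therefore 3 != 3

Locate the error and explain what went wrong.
Step 3: By transitivity of !=: a != c

Step 3 incorrectly applies transitivity to the '!=' relation. Transitivity states: if a R b and b R c, then a R c. However, '!=' is not transitive. Counterexample: 3 != 5 and 5 != 3, but 3 = 3 (both equal 3). Transitivity holds for relations like <, <=, =, but not for !=.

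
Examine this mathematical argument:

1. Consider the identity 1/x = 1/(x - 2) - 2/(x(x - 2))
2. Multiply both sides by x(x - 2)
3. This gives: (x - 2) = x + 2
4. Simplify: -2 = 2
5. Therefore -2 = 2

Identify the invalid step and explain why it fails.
Step 3: This gives: (x - 2) = x + 2

Step 3 makes a sign error when clearing denominators. Multiplying -2/(x(x - 2)) by x(x - 2) gives -2, not +2. The correct result is (x - 2) = x - 2, which is trivially true, not (x - 2) = x + 2. (Step 1 is a valid identity: 1/(x - 2) - 2/(x(x - 2)) = (x - 2)/(x(x - 2)) = 1/x.)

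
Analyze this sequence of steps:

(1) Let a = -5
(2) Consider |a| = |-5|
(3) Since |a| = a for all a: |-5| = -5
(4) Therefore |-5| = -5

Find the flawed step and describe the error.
Step 3: Since |a| = a for all a: |-5| = -5

Step 3 incorrectly states that |a| = a for all a. The correct definition is |a| = a when a >= 0, and |a| = -a when a < 0. Since -5 < 0, we have |-5| = -(-5) = 5, not -5.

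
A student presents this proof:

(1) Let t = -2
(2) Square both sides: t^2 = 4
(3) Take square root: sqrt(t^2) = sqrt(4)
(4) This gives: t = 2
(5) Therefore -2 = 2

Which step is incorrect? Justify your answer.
Step 4: This gives: t = 2

Step 4 incorrectly states that sqrt(t^2) = t. The correct identity is sqrt(t^2) = |t|. Since t = -2 < 0, we have sqrt(t^2) = |-2| = 2, not t = -2.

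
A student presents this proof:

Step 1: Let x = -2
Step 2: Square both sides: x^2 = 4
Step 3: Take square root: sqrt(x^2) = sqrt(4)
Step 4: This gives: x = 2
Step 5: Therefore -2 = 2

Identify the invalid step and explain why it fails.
Step 4: This gives: x = 2

Step 4 incorrectly states that sqrt(x^2) = x. The correct identity is sqrt(x^2) = |x|. Since x = -2 < 0, we have sqrt(x^2) = |-2| = 2, not x = -2.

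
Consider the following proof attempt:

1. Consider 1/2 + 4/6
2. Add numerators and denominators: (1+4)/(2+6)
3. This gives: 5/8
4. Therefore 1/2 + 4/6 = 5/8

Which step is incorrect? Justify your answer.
Step 2: Add numerators and denominators: (1+4)/(2+6)

Step 2 incorrectly adds fractions by separately adding numerators and denominators. This is wrong. The correct method requires a common denominator: 1/2 + 4/6 = (1×6 + 4×2)/(2×6) = 14/12 = 7/6. The method used gives 5/8, which is different.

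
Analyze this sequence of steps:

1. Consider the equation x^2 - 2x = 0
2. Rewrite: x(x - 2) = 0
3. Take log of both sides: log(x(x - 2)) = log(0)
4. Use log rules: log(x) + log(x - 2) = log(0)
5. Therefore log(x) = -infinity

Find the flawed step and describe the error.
Step 3: Take log of both sides: log(x(x - 2)) = log(0)

Step 3 takes the logarithm of both sides, resulting in log(0) on the right side. The logarithm is only defined for positive numbers; log(0) is undefined (approaches negative infinity). This operation is invalid.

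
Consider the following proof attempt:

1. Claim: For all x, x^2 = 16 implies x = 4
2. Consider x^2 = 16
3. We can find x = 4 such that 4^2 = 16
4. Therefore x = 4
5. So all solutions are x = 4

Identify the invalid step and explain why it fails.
Step 4: Therefore x = 4

Step 4 incorrectly concludes that x = 4 is the only solution. The proof shows that x = 4 is A solution (existence), but does not show it is the ONLY solution (uniqueness). In fact, x = -4 is also a solution since (-4)^2 = 16. Finding one solution doesn't prove there are no others.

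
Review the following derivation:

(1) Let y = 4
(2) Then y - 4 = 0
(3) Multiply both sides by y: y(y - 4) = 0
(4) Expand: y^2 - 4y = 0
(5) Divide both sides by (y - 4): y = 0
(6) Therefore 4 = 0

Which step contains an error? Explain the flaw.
Step 5: Divide both sides by (y - 4): y = 0

Step 5 divides both sides by (y - 4). However, since y = 4, we have (y - 4) = 0. Division by zero is undefined, making this step invalid.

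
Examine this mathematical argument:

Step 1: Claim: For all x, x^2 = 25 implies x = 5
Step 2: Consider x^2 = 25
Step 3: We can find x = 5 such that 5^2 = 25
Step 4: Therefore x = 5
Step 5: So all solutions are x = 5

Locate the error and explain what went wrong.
Step 4: Therefore x = 5

Step 4 incorrectly concludes that x = 5 is the only solution. The proof shows that x = 5 is A solution (existence), but does not show it is the ONLY solution (uniqueness). In fact, x = -5 is also a solution since (-5)^2 = 25. Finding one solution doesn't prove there are no others.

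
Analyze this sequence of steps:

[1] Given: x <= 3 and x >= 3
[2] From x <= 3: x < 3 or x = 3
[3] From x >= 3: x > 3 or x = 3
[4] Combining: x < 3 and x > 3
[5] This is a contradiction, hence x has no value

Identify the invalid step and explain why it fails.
Step 4: Combining: x < 3 and x > 3

Step 4 incorrectly combines the conditions. From x <= 3 and x >= 3, the intersection is x = 3. The error treats the 'or' cases as 'and' requirements. The correct conclusion is that x = 3 is the unique solution, not that no solution exists.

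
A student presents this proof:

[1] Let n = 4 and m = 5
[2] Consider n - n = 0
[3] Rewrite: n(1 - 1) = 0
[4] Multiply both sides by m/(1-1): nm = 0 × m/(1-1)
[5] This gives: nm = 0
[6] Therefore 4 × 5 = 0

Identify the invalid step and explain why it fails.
Step 4: Multiply both sides by m/(1-1): nm = 0 × m/(1-1)

Step 4 multiplies both sides by m/(1-1). However, 1-1 = 0, so this is multiplication by m/0, which is undefined. We cannot multiply by an undefined expression.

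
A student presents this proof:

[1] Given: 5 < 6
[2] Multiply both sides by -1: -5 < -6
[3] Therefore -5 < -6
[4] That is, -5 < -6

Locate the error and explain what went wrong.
Step 2: Multiply both sides by -1: -5 < -6

Step 2 multiplies both sides by -1 but fails to reverse the inequality sign. When multiplying (or dividing) an inequality by a negative number, the direction must be reversed. Since 5 < 6, we should get -5 > -6, i.e., -5 > -6.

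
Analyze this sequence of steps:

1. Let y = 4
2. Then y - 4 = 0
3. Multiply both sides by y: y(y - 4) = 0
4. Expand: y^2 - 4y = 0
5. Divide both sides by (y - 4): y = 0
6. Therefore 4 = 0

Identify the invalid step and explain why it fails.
Step 5: Divide both sides by (y - 4): y = 0

Step 5 divides both sides by (y - 4). However, since y = 4, we have (y - 4) = 0. Division by zero is undefined, making this step invalid.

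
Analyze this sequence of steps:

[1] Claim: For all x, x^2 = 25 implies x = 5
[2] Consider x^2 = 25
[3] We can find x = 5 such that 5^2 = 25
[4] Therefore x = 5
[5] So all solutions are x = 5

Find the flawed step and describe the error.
Step 4: Therefore x = 5

Step 4 incorrectly concludes that x = 5 is the only solution. The proof shows that x = 5 is A solution (existence), but does not show it is the ONLY solution (uniqueness). In fact, x = -5 is also a solution since (-5)^2 = 25. Finding one solution doesn't prove there are no others.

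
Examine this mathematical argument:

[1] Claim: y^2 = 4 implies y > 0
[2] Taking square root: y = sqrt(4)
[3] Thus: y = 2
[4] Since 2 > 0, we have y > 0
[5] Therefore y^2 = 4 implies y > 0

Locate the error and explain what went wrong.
Step 2: Taking square root: y = sqrt(4)

Step 2 takes the square root and assumes the positive root only. The equation y^2 = 4 actually has two solutions: y = 2 and y = -2. The proof silently assumes y > 0 without justification, then uses this assumption to conclude y > 0, which is circular. The counterexample y = -2 shows the claim is false.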